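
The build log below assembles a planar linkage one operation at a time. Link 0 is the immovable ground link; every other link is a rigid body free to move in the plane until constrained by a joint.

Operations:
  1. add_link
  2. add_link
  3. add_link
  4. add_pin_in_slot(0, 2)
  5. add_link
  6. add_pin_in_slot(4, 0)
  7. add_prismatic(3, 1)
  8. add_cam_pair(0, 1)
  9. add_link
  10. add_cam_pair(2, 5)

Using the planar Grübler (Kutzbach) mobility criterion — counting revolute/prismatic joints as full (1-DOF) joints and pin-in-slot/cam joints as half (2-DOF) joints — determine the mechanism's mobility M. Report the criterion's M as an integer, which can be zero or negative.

link 0 = ground. State L|J1|J2 = 1|0|0
+link1  2|0|0
+link2  3|0|0
+link3  4|0|0
PS(0,2) f=2→J2  4|0|1
+link4  5|0|1
PS(4,0) f=2→J2  5|0|2
P(3,1) f=1→J1  5|1|2
C(0,1) f=2→J2  5|1|3
+link5  6|1|3
C(2,5) f=2→J2  6|1|4
M = 3(6−1)−2·1−4 = 15−2−4 = 9

M = 9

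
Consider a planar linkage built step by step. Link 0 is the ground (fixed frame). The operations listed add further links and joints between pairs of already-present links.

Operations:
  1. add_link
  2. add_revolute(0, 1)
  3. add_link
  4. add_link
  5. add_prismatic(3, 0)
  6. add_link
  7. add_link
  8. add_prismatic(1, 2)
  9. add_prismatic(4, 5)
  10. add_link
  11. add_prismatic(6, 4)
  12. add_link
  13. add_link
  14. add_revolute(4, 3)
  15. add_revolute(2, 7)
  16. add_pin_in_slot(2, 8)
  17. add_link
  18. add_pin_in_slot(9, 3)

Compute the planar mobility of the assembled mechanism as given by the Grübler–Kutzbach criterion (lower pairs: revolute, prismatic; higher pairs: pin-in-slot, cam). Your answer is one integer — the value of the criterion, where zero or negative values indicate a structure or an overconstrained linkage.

[1;0;0] (link 0 is ground)
L+ [2;0;0]
R(0,1)∈J1 [2;1;0]
L+ [3;1;0]
L+ [4;1;0]
P(3,0)∈J1 [4;2;0]
L+ [5;2;0]
L+ [6;2;0]
P(1,2)∈J1 [6;3;0]
P(4,5)∈J1 [6;4;0]
L+ [7;4;0]
P(6,4)∈J1 [7;5;0]
L+ [8;5;0]
L+ [9;5;0]
R(4,3)∈J1 [9;6;0]
R(2,7)∈J1 [9;7;0]
PS(2,8)∈J2 [9;7;1]
L+ [10;7;1]
PS(9,3)∈J2 [10;7;2]
mobility = 27 − 14 − 2 = 11

M = 11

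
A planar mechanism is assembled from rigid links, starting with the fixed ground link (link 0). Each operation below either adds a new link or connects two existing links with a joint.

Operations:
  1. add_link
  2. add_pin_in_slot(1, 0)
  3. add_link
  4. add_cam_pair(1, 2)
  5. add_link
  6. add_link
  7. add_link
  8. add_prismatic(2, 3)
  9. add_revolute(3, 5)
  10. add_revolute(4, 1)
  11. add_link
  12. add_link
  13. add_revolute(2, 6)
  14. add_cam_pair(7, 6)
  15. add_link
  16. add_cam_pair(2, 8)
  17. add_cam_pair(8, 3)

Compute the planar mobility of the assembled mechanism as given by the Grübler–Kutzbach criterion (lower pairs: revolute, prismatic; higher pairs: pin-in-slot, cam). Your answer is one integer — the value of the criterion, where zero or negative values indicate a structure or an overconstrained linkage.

link 0 = ground. State L|J1|J2 = 1|0|0
+link1  2|0|0
PS(1,0) f=2→J2  2|0|1
+link2  3|0|1
C(1,2) f=2→J2  3|0|2
+link3  4|0|2
+link4  5|0|2
+link5  6|0|2
P(2,3) f=1→J1  6|1|2
R(3,5) f=1→J1  6|2|2
R(4,1) f=1→J1  6|3|2
+link6  7|3|2
+link7  8|3|2
R(2,6) f=1→J1  8|4|2
C(7,6) f=2→J2  8|4|3
+link8  9|4|3
C(2,8) f=2→J2  9|4|4
C(8,3) f=2→J2  9|4|5
M = 3(9−1)−2·4−5 = 24−8−5 = 11

M = 11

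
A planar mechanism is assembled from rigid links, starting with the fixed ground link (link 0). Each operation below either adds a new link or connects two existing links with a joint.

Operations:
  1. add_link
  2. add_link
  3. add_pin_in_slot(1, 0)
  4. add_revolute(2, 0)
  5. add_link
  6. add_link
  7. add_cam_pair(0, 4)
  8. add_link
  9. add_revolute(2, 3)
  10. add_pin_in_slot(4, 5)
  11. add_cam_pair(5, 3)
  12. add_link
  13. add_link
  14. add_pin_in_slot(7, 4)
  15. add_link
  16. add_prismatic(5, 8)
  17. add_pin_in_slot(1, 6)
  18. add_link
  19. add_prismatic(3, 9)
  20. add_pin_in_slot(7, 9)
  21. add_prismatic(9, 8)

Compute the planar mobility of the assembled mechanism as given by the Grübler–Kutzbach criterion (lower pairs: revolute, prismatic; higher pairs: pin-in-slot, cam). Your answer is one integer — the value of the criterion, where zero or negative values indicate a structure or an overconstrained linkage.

(L,J1,J2)=(1,0,0); link0 fixed
link1: (2,0,0)
link2: (3,0,0)
PS 1-0 [J2]: (3,0,1)
R 2-0 [J1]: (3,1,1)
link3: (4,1,1)
link4: (5,1,1)
C 0-4 [J2]: (5,1,2)
link5: (6,1,2)
R 2-3 [J1]: (6,2,2)
PS 4-5 [J2]: (6,2,3)
C 5-3 [J2]: (6,2,4)
link6: (7,2,4)
link7: (8,2,4)
PS 7-4 [J2]: (8,2,5)
link8: (9,2,5)
P 5-8 [J1]: (9,3,5)
PS 1-6 [J2]: (9,3,6)
link9: (10,3,6)
P 3-9 [J1]: (10,4,6)
PS 7-9 [J2]: (10,4,7)
P 9-8 [J1]: (10,5,7)
Grübler: 3·9 − 2·5 − 7 = 10

M = 10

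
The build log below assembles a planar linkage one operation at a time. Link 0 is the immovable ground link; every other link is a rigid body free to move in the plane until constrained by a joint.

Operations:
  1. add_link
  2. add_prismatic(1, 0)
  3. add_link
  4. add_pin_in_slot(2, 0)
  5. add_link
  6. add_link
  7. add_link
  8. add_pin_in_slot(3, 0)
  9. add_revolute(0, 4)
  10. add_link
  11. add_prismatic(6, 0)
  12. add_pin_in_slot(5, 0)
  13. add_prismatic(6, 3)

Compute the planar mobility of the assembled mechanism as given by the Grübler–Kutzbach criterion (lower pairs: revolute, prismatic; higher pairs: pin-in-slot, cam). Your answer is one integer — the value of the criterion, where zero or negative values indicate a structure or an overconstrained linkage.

ground; <1,0,0>
#1 <2,0,0>
P:1↔0 J1 <2,1,0>
#2 <3,1,0>
PS:2↔0 J2 <3,1,1>
#3 <4,1,1>
#4 <5,1,1>
#5 <6,1,1>
PS:3↔0 J2 <6,1,2>
R:0↔4 J1 <6,2,2>
#6 <7,2,2>
P:6↔0 J1 <7,3,2>
PS:5↔0 J2 <7,3,3>
P:6↔3 J1 <7,4,3>
3×6 − 2×4 − 1×3 = 7

M = 7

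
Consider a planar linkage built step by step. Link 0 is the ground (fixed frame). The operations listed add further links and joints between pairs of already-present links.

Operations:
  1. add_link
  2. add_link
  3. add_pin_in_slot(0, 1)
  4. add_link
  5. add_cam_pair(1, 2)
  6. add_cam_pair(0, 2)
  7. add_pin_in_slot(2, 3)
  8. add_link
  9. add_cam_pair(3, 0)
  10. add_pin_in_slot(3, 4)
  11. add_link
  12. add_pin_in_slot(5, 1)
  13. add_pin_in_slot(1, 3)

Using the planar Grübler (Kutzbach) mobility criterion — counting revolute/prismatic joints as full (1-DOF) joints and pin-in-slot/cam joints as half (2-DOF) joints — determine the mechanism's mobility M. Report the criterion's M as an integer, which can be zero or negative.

M = 7

link 0 = ground. State L|J1|J2 = 1|0|0
+link1  2|0|0
+link2  3|0|0
PS(0,1) f=2→J2  3|0|1
+link3  4|0|1
C(1,2) f=2→J2  4|0|2
C(0,2) f=2→J2  4|0|3
PS(2,3) f=2→J2  4|0|4
+link4  5|0|4
C(3,0) f=2→J2  5|0|5
PS(3,4) f=2→J2  5|0|6
+link5  6|0|6
PS(5,1) f=2→J2  6|0|7
PS(1,3) f=2→J2  6|0|8
M = 3(6−1)−2·0−8 = 15−0−8 = 7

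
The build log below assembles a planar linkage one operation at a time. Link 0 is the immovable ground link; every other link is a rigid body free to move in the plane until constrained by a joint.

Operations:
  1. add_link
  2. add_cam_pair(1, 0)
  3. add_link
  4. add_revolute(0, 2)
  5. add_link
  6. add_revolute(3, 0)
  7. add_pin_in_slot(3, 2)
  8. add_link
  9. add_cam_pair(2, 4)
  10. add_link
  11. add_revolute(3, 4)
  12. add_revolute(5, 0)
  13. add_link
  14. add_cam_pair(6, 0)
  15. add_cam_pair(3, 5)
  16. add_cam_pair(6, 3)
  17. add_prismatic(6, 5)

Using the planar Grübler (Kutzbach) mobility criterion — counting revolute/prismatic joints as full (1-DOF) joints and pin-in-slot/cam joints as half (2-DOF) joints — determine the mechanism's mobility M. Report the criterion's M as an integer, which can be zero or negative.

ground; <1,0,0>
#1 <2,0,0>
C:1↔0 J2 <2,0,1>
#2 <3,0,1>
R:0↔2 J1 <3,1,1>
#3 <4,1,1>
R:3↔0 J1 <4,2,1>
PS:3↔2 J2 <4,2,2>
#4 <5,2,2>
C:2↔4 J2 <5,2,3>
#5 <6,2,3>
R:3↔4 J1 <6,3,3>
R:5↔0 J1 <6,4,3>
#6 <7,4,3>
C:6↔0 J2 <7,4,4>
C:3↔5 J2 <7,4,5>
C:6↔3 J2 <7,4,6>
P:6↔5 J1 <7,5,6>
3×6 − 2×5 − 1×6 = 2

M = 2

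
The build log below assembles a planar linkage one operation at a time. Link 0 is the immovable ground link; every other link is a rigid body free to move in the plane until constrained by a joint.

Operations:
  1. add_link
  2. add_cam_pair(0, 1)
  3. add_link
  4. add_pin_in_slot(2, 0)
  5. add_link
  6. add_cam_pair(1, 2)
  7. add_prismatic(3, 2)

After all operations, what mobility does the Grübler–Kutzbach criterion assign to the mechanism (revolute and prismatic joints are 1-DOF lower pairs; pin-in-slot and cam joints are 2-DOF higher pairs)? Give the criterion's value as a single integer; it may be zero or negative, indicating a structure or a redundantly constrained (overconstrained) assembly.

M = 4

L=1 J1=0 J2=0
add link → L=2 J1=0 J2=0
C@0,1 dof=2 J2 → L=2 J1=0 J2=1
add link → L=3 J1=0 J2=1
PS@2,0 dof=2 J2 → L=3 J1=0 J2=2
add link → L=4 J1=0 J2=2
C@1,2 dof=2 J2 → L=4 J1=0 J2=3
P@3,2 dof=1 J1 → L=4 J1=1 J2=3
M=3(L−1)−2J1−J2=3·3−2·1−3=4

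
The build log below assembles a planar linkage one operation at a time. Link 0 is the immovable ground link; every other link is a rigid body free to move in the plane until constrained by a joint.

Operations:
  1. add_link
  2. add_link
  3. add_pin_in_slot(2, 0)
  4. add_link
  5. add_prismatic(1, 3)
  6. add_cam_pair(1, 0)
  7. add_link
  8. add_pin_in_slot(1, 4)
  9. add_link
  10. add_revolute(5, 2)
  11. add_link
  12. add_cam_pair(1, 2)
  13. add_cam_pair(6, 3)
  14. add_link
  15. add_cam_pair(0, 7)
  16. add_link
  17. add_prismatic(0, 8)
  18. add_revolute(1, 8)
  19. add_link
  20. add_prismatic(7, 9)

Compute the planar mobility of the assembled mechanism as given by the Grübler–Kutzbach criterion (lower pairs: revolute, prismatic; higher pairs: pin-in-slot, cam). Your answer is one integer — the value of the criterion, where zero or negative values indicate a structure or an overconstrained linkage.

(L,J1,J2)=(1,0,0); link0 fixed
link1: (2,0,0)
link2: (3,0,0)
PS 2-0 [J2]: (3,0,1)
link3: (4,0,1)
P 1-3 [J1]: (4,1,1)
C 1-0 [J2]: (4,1,2)
link4: (5,1,2)
PS 1-4 [J2]: (5,1,3)
link5: (6,1,3)
R 5-2 [J1]: (6,2,3)
link6: (7,2,3)
C 1-2 [J2]: (7,2,4)
C 6-3 [J2]: (7,2,5)
link7: (8,2,5)
C 0-7 [J2]: (8,2,6)
link8: (9,2,6)
P 0-8 [J1]: (9,3,6)
R 1-8 [J1]: (9,4,6)
link9: (10,4,6)
P 7-9 [J1]: (10,5,6)
Grübler: 3·9 − 2·5 − 6 = 11

M = 11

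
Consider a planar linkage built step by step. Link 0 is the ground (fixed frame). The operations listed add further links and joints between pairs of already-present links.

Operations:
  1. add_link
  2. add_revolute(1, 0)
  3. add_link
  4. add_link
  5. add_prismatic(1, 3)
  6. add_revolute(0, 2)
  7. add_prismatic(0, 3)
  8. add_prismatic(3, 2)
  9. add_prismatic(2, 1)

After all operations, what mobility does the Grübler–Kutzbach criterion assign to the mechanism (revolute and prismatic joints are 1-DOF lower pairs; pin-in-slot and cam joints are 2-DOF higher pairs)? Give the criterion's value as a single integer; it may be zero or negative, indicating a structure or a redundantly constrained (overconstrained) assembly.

ground; <1,0,0>
#1 <2,0,0>
R:1↔0 J1 <2,1,0>
#2 <3,1,0>
#3 <4,1,0>
P:1↔3 J1 <4,2,0>
R:0↔2 J1 <4,3,0>
P:0↔3 J1 <4,4,0>
P:3↔2 J1 <4,5,0>
P:2↔1 J1 <4,6,0>
3×3 − 2×6 − 1×0 = -3

M = -3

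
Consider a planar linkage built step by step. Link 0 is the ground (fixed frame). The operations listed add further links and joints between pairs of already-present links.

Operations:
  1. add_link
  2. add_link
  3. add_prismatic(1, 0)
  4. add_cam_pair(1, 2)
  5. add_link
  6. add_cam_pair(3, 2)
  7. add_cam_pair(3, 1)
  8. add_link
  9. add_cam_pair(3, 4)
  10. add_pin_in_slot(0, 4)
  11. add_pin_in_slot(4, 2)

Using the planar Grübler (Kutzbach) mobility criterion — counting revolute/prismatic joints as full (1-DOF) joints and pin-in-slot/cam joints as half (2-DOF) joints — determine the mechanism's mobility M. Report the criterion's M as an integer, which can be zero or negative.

M = 4

ground; <1,0,0>
#1 <2,0,0>
#2 <3,0,0>
P:1↔0 J1 <3,1,0>
C:1↔2 J2 <3,1,1>
#3 <4,1,1>
C:3↔2 J2 <4,1,2>
C:3↔1 J2 <4,1,3>
#4 <5,1,3>
C:3↔4 J2 <5,1,4>
PS:0↔4 J2 <5,1,5>
PS:4↔2 J2 <5,1,6>
3×4 − 2×1 − 1×6 = 4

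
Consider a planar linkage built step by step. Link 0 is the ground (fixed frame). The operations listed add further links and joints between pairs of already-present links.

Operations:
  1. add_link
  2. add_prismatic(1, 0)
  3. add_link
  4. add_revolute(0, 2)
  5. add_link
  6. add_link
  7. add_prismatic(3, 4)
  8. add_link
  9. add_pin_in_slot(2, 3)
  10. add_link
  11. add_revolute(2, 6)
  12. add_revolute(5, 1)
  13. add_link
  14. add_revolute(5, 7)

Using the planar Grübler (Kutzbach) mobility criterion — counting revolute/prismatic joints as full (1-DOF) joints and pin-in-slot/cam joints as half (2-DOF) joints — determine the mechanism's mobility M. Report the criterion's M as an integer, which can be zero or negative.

M = 8

(L,J1,J2)=(1,0,0); link0 fixed
link1: (2,0,0)
P 1-0 [J1]: (2,1,0)
link2: (3,1,0)
R 0-2 [J1]: (3,2,0)
link3: (4,2,0)
link4: (5,2,0)
P 3-4 [J1]: (5,3,0)
link5: (6,3,0)
PS 2-3 [J2]: (6,3,1)
link6: (7,3,1)
R 2-6 [J1]: (7,4,1)
R 5-1 [J1]: (7,5,1)
link7: (8,5,1)
R 5-7 [J1]: (8,6,1)
Grübler: 3·7 − 2·6 − 1 = 8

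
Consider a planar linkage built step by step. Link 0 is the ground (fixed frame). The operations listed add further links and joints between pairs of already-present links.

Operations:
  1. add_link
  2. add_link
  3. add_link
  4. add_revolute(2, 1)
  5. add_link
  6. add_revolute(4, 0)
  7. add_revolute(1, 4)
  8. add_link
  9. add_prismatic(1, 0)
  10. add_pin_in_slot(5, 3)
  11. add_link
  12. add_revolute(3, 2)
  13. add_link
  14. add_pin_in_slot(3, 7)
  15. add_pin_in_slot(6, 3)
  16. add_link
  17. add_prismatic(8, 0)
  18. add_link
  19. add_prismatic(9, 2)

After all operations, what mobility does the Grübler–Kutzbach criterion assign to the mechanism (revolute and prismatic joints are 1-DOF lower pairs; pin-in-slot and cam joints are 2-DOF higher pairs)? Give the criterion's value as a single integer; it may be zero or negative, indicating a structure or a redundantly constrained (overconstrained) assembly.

M = 10

L=1 J1=0 J2=0
add link → L=2 J1=0 J2=0
add link → L=3 J1=0 J2=0
add link → L=4 J1=0 J2=0
R@2,1 dof=1 J1 → L=4 J1=1 J2=0
add link → L=5 J1=1 J2=0
R@4,0 dof=1 J1 → L=5 J1=2 J2=0
R@1,4 dof=1 J1 → L=5 J1=3 J2=0
add link → L=6 J1=3 J2=0
P@1,0 dof=1 J1 → L=6 J1=4 J2=0
PS@5,3 dof=2 J2 → L=6 J1=4 J2=1
add link → L=7 J1=4 J2=1
R@3,2 dof=1 J1 → L=7 J1=5 J2=1
add link → L=8 J1=5 J2=1
PS@3,7 dof=2 J2 → L=8 J1=5 J2=2
PS@6,3 dof=2 J2 → L=8 J1=5 J2=3
add link → L=9 J1=5 J2=3
P@8,0 dof=1 J1 → L=9 J1=6 J2=3
add link → L=10 J1=6 J2=3
P@9,2 dof=1 J1 → L=10 J1=7 J2=3
M=3(L−1)−2J1−J2=3·9−2·7−3=10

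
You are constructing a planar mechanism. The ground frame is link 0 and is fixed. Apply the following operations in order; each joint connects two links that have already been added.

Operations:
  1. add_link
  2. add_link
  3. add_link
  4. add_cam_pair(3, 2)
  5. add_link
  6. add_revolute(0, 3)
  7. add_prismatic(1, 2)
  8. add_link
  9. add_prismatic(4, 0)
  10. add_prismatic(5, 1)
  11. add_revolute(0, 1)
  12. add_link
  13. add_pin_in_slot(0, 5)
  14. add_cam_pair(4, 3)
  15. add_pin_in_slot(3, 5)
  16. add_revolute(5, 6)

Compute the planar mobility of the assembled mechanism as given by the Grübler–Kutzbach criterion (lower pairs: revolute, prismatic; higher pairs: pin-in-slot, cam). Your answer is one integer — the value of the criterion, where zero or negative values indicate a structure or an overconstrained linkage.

M = 2

link 0 = ground. State L|J1|J2 = 1|0|0
+link1  2|0|0
+link2  3|0|0
+link3  4|0|0
C(3,2) f=2→J2  4|0|1
+link4  5|0|1
R(0,3) f=1→J1  5|1|1
P(1,2) f=1→J1  5|2|1
+link5  6|2|1
P(4,0) f=1→J1  6|3|1
P(5,1) f=1→J1  6|4|1
R(0,1) f=1→J1  6|5|1
+link6  7|5|1
PS(0,5) f=2→J2  7|5|2
C(4,3) f=2→J2  7|5|3
PS(3,5) f=2→J2  7|5|4
R(5,6) f=1→J1  7|6|4
M = 3(7−1)−2·6−4 = 18−12−4 = 2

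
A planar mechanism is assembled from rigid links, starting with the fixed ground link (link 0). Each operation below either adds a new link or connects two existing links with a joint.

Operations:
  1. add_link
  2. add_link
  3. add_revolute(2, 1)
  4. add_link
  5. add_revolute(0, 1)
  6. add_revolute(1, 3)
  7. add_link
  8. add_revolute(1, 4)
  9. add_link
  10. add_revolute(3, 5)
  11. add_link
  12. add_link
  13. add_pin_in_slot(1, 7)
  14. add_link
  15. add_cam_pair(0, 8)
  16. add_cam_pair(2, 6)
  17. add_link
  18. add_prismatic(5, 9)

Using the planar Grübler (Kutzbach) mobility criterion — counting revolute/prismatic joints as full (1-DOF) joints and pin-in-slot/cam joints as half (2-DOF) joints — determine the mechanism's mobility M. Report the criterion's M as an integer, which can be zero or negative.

link 0 = ground. State L|J1|J2 = 1|0|0
+link1  2|0|0
+link2  3|0|0
R(2,1) f=1→J1  3|1|0
+link3  4|1|0
R(0,1) f=1→J1  4|2|0
R(1,3) f=1→J1  4|3|0
+link4  5|3|0
R(1,4) f=1→J1  5|4|0
+link5  6|4|0
R(3,5) f=1→J1  6|5|0
+link6  7|5|0
+link7  8|5|0
PS(1,7) f=2→J2  8|5|1
+link8  9|5|1
C(0,8) f=2→J2  9|5|2
C(2,6) f=2→J2  9|5|3
+link9  10|5|3
P(5,9) f=1→J1  10|6|3
M = 3(10−1)−2·6−3 = 27−12−3 = 12

M = 12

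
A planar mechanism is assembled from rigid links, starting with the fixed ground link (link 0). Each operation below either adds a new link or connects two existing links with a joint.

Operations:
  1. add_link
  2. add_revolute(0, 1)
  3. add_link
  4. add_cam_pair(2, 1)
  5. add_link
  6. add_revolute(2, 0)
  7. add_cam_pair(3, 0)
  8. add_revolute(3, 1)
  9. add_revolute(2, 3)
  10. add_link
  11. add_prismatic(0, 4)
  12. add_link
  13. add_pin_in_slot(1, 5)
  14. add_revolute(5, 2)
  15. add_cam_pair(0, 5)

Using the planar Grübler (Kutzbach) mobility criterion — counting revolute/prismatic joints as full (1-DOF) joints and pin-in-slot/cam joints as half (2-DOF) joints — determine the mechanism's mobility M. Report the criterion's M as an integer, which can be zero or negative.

M = -1

L=1 J1=0 J2=0
add link → L=2 J1=0 J2=0
R@0,1 dof=1 J1 → L=2 J1=1 J2=0
add link → L=3 J1=1 J2=0
C@2,1 dof=2 J2 → L=3 J1=1 J2=1
add link → L=4 J1=1 J2=1
R@2,0 dof=1 J1 → L=4 J1=2 J2=1
C@3,0 dof=2 J2 → L=4 J1=2 J2=2
R@3,1 dof=1 J1 → L=4 J1=3 J2=2
R@2,3 dof=1 J1 → L=4 J1=4 J2=2
add link → L=5 J1=4 J2=2
P@0,4 dof=1 J1 → L=5 J1=5 J2=2
add link → L=6 J1=5 J2=2
PS@1,5 dof=2 J2 → L=6 J1=5 J2=3
R@5,2 dof=1 J1 → L=6 J1=6 J2=3
C@0,5 dof=2 J2 → L=6 J1=6 J2=4
M=3(L−1)−2J1−J2=3·5−2·6−4=-1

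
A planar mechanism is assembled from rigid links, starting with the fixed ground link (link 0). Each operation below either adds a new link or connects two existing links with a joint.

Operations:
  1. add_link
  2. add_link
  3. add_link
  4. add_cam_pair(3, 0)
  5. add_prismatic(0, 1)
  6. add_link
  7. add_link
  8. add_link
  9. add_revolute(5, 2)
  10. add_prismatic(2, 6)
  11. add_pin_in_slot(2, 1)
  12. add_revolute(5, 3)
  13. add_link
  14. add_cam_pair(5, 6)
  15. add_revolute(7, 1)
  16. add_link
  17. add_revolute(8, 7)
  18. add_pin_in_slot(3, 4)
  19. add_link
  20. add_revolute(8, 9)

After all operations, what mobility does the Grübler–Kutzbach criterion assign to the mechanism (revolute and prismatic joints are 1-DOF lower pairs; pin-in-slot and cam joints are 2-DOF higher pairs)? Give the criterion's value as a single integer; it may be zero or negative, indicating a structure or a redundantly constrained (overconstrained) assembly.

(L,J1,J2)=(1,0,0); link0 fixed
link1: (2,0,0)
link2: (3,0,0)
link3: (4,0,0)
C 3-0 [J2]: (4,0,1)
P 0-1 [J1]: (4,1,1)
link4: (5,1,1)
link5: (6,1,1)
link6: (7,1,1)
R 5-2 [J1]: (7,2,1)
P 2-6 [J1]: (7,3,1)
PS 2-1 [J2]: (7,3,2)
R 5-3 [J1]: (7,4,2)
link7: (8,4,2)
C 5-6 [J2]: (8,4,3)
R 7-1 [J1]: (8,5,3)
link8: (9,5,3)
R 8-7 [J1]: (9,6,3)
PS 3-4 [J2]: (9,6,4)
link9: (10,6,4)
R 8-9 [J1]: (10,7,4)
Grübler: 3·9 − 2·7 − 4 = 9

M = 9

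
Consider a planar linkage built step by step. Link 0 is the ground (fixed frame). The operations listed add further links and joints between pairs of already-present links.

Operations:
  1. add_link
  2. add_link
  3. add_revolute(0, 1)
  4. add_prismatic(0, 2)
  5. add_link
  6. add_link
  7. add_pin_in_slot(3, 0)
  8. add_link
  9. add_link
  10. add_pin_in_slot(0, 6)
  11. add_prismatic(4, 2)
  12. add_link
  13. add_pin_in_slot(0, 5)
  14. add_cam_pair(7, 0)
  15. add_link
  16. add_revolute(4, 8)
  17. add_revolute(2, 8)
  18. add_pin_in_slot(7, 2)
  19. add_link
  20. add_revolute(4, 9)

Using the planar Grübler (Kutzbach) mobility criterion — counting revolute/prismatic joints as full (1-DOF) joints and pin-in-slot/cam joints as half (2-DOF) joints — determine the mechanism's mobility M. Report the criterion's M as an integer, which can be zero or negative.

M = 10

L=1 J1=0 J2=0
add link → L=2 J1=0 J2=0
add link → L=3 J1=0 J2=0
R@0,1 dof=1 J1 → L=3 J1=1 J2=0
P@0,2 dof=1 J1 → L=3 J1=2 J2=0
add link → L=4 J1=2 J2=0
add link → L=5 J1=2 J2=0
PS@3,0 dof=2 J2 → L=5 J1=2 J2=1
add link → L=6 J1=2 J2=1
add link → L=7 J1=2 J2=1
PS@0,6 dof=2 J2 → L=7 J1=2 J2=2
P@4,2 dof=1 J1 → L=7 J1=3 J2=2
add link → L=8 J1=3 J2=2
PS@0,5 dof=2 J2 → L=8 J1=3 J2=3
C@7,0 dof=2 J2 → L=8 J1=3 J2=4
add link → L=9 J1=3 J2=4
R@4,8 dof=1 J1 → L=9 J1=4 J2=4
R@2,8 dof=1 J1 → L=9 J1=5 J2=4
PS@7,2 dof=2 J2 → L=9 J1=5 J2=5
add link → L=10 J1=5 J2=5
R@4,9 dof=1 J1 → L=10 J1=6 J2=5
M=3(L−1)−2J1−J2=3·9−2·6−5=10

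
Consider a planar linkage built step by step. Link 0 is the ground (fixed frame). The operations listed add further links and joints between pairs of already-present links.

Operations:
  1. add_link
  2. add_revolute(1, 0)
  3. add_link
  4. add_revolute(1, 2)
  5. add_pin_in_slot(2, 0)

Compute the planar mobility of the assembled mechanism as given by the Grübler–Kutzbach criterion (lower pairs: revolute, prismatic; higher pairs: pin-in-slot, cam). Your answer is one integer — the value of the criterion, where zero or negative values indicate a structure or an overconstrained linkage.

M = 1

ground; <1,0,0>
#1 <2,0,0>
R:1↔0 J1 <2,1,0>
#2 <3,1,0>
R:1↔2 J1 <3,2,0>
PS:2↔0 J2 <3,2,1>
3×2 − 2×2 − 1×1 = 1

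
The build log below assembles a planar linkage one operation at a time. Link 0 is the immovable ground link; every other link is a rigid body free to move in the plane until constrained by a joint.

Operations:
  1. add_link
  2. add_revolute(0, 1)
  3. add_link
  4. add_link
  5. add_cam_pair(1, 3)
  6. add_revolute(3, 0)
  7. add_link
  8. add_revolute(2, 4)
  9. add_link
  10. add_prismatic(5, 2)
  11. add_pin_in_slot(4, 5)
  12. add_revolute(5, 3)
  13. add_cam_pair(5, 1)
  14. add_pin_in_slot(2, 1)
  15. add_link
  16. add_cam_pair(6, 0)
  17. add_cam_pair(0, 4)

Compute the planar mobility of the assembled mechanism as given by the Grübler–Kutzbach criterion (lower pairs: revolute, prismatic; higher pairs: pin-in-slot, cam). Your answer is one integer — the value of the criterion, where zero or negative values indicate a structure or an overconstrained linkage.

M = 2

L=1 J1=0 J2=0
add link → L=2 J1=0 J2=0
R@0,1 dof=1 J1 → L=2 J1=1 J2=0
add link → L=3 J1=1 J2=0
add link → L=4 J1=1 J2=0
C@1,3 dof=2 J2 → L=4 J1=1 J2=1
R@3,0 dof=1 J1 → L=4 J1=2 J2=1
add link → L=5 J1=2 J2=1
R@2,4 dof=1 J1 → L=5 J1=3 J2=1
add link → L=6 J1=3 J2=1
P@5,2 dof=1 J1 → L=6 J1=4 J2=1
PS@4,5 dof=2 J2 → L=6 J1=4 J2=2
R@5,3 dof=1 J1 → L=6 J1=5 J2=2
C@5,1 dof=2 J2 → L=6 J1=5 J2=3
PS@2,1 dof=2 J2 → L=6 J1=5 J2=4
add link → L=7 J1=5 J2=4
C@6,0 dof=2 J2 → L=7 J1=5 J2=5
C@0,4 dof=2 J2 → L=7 J1=5 J2=6
M=3(L−1)−2J1−J2=3·6−2·5−6=2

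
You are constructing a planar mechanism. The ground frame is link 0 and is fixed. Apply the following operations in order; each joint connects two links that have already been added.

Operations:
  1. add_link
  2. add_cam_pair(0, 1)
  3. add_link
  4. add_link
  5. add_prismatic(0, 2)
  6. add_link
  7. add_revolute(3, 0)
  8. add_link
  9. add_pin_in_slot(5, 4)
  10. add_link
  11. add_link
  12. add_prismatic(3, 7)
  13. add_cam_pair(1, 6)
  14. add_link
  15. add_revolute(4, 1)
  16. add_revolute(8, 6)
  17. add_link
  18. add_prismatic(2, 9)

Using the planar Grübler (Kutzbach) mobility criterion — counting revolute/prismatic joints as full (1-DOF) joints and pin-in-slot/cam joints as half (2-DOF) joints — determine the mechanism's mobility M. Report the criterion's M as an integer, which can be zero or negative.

L=1 J1=0 J2=0
add link → L=2 J1=0 J2=0
C@0,1 dof=2 J2 → L=2 J1=0 J2=1
add link → L=3 J1=0 J2=1
add link → L=4 J1=0 J2=1
P@0,2 dof=1 J1 → L=4 J1=1 J2=1
add link → L=5 J1=1 J2=1
R@3,0 dof=1 J1 → L=5 J1=2 J2=1
add link → L=6 J1=2 J2=1
PS@5,4 dof=2 J2 → L=6 J1=2 J2=2
add link → L=7 J1=2 J2=2
add link → L=8 J1=2 J2=2
P@3,7 dof=1 J1 → L=8 J1=3 J2=2
C@1,6 dof=2 J2 → L=8 J1=3 J2=3
add link → L=9 J1=3 J2=3
R@4,1 dof=1 J1 → L=9 J1=4 J2=3
R@8,6 dof=1 J1 → L=9 J1=5 J2=3
add link → L=10 J1=5 J2=3
P@2,9 dof=1 J1 → L=10 J1=6 J2=3
M=3(L−1)−2J1−J2=3·9−2·6−3=12

M = 12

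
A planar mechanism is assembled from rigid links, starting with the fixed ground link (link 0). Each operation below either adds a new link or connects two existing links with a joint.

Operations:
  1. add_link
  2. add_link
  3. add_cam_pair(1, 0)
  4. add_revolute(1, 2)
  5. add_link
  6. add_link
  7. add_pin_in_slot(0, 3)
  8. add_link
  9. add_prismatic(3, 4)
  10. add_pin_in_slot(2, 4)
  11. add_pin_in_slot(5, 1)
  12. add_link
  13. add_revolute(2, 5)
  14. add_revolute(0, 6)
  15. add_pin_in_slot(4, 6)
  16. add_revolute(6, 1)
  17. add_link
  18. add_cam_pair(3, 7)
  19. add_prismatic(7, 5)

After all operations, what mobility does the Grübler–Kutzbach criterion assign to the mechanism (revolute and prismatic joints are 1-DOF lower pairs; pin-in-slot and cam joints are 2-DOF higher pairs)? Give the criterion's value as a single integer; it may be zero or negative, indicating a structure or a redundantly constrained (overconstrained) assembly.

M = 3

[1;0;0] (link 0 is ground)
L+ [2;0;0]
L+ [3;0;0]
C(1,0)∈J2 [3;0;1]
R(1,2)∈J1 [3;1;1]
L+ [4;1;1]
L+ [5;1;1]
PS(0,3)∈J2 [5;1;2]
L+ [6;1;2]
P(3,4)∈J1 [6;2;2]
PS(2,4)∈J2 [6;2;3]
PS(5,1)∈J2 [6;2;4]
L+ [7;2;4]
R(2,5)∈J1 [7;3;4]
R(0,6)∈J1 [7;4;4]
PS(4,6)∈J2 [7;4;5]
R(6,1)∈J1 [7;5;5]
L+ [8;5;5]
C(3,7)∈J2 [8;5;6]
P(7,5)∈J1 [8;6;6]
mobility = 21 − 12 − 6 = 3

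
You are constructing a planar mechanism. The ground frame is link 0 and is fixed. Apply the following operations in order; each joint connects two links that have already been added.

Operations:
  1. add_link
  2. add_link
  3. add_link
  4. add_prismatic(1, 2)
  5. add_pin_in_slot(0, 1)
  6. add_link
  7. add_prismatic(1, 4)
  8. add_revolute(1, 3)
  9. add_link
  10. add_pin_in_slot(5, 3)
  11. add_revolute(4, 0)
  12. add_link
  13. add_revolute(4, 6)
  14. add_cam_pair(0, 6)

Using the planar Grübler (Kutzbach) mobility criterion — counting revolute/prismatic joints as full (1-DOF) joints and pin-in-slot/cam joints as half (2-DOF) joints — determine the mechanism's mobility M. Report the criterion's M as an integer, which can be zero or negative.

M = 5

[1;0;0] (link 0 is ground)
L+ [2;0;0]
L+ [3;0;0]
L+ [4;0;0]
P(1,2)∈J1 [4;1;0]
PS(0,1)∈J2 [4;1;1]
L+ [5;1;1]
P(1,4)∈J1 [5;2;1]
R(1,3)∈J1 [5;3;1]
L+ [6;3;1]
PS(5,3)∈J2 [6;3;2]
R(4,0)∈J1 [6;4;2]
L+ [7;4;2]
R(4,6)∈J1 [7;5;2]
C(0,6)∈J2 [7;5;3]
mobility = 18 − 10 − 3 = 5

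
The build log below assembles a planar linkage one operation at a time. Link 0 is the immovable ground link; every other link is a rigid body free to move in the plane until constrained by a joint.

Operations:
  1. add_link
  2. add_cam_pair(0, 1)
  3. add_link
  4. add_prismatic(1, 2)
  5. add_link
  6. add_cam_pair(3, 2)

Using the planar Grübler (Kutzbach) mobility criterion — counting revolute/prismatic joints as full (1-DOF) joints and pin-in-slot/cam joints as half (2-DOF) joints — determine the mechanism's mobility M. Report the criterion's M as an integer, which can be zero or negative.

M = 5

ground; <1,0,0>
#1 <2,0,0>
C:0↔1 J2 <2,0,1>
#2 <3,0,1>
P:1↔2 J1 <3,1,1>
#3 <4,1,1>
C:3↔2 J2 <4,1,2>
3×3 − 2×1 − 1×2 = 5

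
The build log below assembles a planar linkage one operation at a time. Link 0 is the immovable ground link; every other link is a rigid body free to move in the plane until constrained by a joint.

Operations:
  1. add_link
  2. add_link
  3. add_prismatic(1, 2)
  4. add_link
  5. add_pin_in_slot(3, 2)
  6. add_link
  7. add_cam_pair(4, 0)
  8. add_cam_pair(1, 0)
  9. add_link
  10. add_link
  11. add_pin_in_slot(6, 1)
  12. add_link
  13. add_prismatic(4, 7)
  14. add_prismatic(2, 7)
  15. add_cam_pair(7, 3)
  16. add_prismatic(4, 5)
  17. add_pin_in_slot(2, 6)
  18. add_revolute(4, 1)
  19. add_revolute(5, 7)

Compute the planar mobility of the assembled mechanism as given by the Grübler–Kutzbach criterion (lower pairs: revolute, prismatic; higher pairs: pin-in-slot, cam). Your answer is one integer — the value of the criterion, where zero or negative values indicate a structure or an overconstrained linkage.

M = 3

[1;0;0] (link 0 is ground)
L+ [2;0;0]
L+ [3;0;0]
P(1,2)∈J1 [3;1;0]
L+ [4;1;0]
PS(3,2)∈J2 [4;1;1]
L+ [5;1;1]
C(4,0)∈J2 [5;1;2]
C(1,0)∈J2 [5;1;3]
L+ [6;1;3]
L+ [7;1;3]
PS(6,1)∈J2 [7;1;4]
L+ [8;1;4]
P(4,7)∈J1 [8;2;4]
P(2,7)∈J1 [8;3;4]
C(7,3)∈J2 [8;3;5]
P(4,5)∈J1 [8;4;5]
PS(2,6)∈J2 [8;4;6]
R(4,1)∈J1 [8;5;6]
R(5,7)∈J1 [8;6;6]
mobility = 21 − 12 − 6 = 3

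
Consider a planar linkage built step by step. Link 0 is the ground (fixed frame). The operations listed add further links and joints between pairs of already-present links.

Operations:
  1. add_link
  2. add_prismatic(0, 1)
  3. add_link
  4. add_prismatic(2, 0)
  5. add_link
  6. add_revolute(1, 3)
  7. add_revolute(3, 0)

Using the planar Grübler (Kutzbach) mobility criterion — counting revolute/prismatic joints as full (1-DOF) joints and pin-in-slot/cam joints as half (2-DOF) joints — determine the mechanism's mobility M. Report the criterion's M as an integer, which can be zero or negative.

M = 1

link 0 = ground. State L|J1|J2 = 1|0|0
+link1  2|0|0
P(0,1) f=1→J1  2|1|0
+link2  3|1|0
P(2,0) f=1→J1  3|2|0
+link3  4|2|0
R(1,3) f=1→J1  4|3|0
R(3,0) f=1→J1  4|4|0
M = 3(4−1)−2·4−0 = 9−8−0 = 1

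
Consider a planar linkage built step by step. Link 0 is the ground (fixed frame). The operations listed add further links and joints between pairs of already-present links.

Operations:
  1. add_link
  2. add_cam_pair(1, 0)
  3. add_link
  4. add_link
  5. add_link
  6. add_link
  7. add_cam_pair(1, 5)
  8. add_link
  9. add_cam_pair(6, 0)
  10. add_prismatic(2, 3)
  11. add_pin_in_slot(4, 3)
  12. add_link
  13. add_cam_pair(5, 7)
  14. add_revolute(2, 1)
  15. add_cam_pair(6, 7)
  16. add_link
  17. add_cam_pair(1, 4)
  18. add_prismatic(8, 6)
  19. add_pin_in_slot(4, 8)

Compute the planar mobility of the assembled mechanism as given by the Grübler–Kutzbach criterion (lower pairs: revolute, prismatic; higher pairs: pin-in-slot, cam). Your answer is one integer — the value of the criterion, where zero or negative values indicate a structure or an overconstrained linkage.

ground; <1,0,0>
#1 <2,0,0>
C:1↔0 J2 <2,0,1>
#2 <3,0,1>
#3 <4,0,1>
#4 <5,0,1>
#5 <6,0,1>
C:1↔5 J2 <6,0,2>
#6 <7,0,2>
C:6↔0 J2 <7,0,3>
P:2↔3 J1 <7,1,3>
PS:4↔3 J2 <7,1,4>
#7 <8,1,4>
C:5↔7 J2 <8,1,5>
R:2↔1 J1 <8,2,5>
C:6↔7 J2 <8,2,6>
#8 <9,2,6>
C:1↔4 J2 <9,2,7>
P:8↔6 J1 <9,3,7>
PS:4↔8 J2 <9,3,8>
3×8 − 2×3 − 1×8 = 10

M = 10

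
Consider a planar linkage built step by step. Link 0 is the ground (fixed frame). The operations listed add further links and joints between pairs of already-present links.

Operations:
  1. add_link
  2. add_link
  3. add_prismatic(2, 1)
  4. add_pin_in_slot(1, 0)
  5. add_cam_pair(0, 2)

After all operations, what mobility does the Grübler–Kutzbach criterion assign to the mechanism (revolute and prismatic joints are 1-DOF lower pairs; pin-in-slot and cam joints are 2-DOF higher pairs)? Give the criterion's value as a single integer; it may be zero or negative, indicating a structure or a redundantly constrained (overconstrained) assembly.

[1;0;0] (link 0 is ground)
L+ [2;0;0]
L+ [3;0;0]
P(2,1)∈J1 [3;1;0]
PS(1,0)∈J2 [3;1;1]
C(0,2)∈J2 [3;1;2]
mobility = 6 − 2 − 2 = 2

M = 2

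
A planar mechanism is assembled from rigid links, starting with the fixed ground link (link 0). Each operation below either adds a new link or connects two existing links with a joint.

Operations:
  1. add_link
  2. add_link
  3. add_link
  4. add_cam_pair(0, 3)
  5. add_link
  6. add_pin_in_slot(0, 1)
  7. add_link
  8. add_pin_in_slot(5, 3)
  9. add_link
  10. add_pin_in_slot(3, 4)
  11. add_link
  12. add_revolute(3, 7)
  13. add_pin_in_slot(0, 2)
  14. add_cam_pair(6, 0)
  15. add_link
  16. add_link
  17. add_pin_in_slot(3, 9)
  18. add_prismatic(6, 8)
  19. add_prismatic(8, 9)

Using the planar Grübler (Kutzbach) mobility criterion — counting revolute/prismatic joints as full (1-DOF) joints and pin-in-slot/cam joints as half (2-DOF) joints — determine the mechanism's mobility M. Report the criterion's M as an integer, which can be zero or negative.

ground; <1,0,0>
#1 <2,0,0>
#2 <3,0,0>
#3 <4,0,0>
C:0↔3 J2 <4,0,1>
#4 <5,0,1>
PS:0↔1 J2 <5,0,2>
#5 <6,0,2>
PS:5↔3 J2 <6,0,3>
#6 <7,0,3>
PS:3↔4 J2 <7,0,4>
#7 <8,0,4>
R:3↔7 J1 <8,1,4>
PS:0↔2 J2 <8,1,5>
C:6↔0 J2 <8,1,6>
#8 <9,1,6>
#9 <10,1,6>
PS:3↔9 J2 <10,1,7>
P:6↔8 J1 <10,2,7>
P:8↔9 J1 <10,3,7>
3×9 − 2×3 − 1×7 = 14

M = 14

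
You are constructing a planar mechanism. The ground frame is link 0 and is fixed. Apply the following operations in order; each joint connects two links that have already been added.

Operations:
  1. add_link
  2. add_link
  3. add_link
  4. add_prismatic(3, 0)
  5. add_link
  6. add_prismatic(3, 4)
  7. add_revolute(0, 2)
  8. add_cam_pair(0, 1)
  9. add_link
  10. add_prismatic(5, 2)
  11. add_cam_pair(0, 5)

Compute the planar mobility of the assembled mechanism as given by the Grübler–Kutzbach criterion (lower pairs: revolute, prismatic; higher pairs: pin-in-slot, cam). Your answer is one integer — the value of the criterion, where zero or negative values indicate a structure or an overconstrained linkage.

ground; <1,0,0>
#1 <2,0,0>
#2 <3,0,0>
#3 <4,0,0>
P:3↔0 J1 <4,1,0>
#4 <5,1,0>
P:3↔4 J1 <5,2,0>
R:0↔2 J1 <5,3,0>
C:0↔1 J2 <5,3,1>
#5 <6,3,1>
P:5↔2 J1 <6,4,1>
C:0↔5 J2 <6,4,2>
3×5 − 2×4 − 1×2 = 5

M = 5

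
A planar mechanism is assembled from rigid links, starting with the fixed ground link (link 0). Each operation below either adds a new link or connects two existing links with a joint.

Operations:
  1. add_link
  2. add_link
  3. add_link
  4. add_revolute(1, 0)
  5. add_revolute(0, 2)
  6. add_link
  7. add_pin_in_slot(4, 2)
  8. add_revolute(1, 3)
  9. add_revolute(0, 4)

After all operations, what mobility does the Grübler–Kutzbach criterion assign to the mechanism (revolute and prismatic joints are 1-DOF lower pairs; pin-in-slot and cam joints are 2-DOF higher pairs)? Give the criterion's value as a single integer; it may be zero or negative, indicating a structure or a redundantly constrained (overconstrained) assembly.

(L,J1,J2)=(1,0,0); link0 fixed
link1: (2,0,0)
link2: (3,0,0)
link3: (4,0,0)
R 1-0 [J1]: (4,1,0)
R 0-2 [J1]: (4,2,0)
link4: (5,2,0)
PS 4-2 [J2]: (5,2,1)
R 1-3 [J1]: (5,3,1)
R 0-4 [J1]: (5,4,1)
Grübler: 3·4 − 2·4 − 1 = 3

M = 3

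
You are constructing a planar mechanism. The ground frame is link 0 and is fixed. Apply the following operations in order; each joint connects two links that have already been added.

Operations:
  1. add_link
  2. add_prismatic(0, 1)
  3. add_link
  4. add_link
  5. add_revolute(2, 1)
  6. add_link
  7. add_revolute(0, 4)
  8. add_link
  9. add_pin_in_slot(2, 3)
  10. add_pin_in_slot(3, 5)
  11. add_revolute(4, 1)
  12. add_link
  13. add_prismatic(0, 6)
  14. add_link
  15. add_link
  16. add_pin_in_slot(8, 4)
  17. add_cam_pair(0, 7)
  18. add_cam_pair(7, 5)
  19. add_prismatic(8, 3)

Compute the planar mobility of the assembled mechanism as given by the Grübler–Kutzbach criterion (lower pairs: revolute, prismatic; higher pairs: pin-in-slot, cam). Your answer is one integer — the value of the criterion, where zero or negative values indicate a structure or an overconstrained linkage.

L=1 J1=0 J2=0
add link → L=2 J1=0 J2=0
P@0,1 dof=1 J1 → L=2 J1=1 J2=0
add link → L=3 J1=1 J2=0
add link → L=4 J1=1 J2=0
R@2,1 dof=1 J1 → L=4 J1=2 J2=0
add link → L=5 J1=2 J2=0
R@0,4 dof=1 J1 → L=5 J1=3 J2=0
add link → L=6 J1=3 J2=0
PS@2,3 dof=2 J2 → L=6 J1=3 J2=1
PS@3,5 dof=2 J2 → L=6 J1=3 J2=2
R@4,1 dof=1 J1 → L=6 J1=4 J2=2
add link → L=7 J1=4 J2=2
P@0,6 dof=1 J1 → L=7 J1=5 J2=2
add link → L=8 J1=5 J2=2
add link → L=9 J1=5 J2=2
PS@8,4 dof=2 J2 → L=9 J1=5 J2=3
C@0,7 dof=2 J2 → L=9 J1=5 J2=4
C@7,5 dof=2 J2 → L=9 J1=5 J2=5
P@8,3 dof=1 J1 → L=9 J1=6 J2=5
M=3(L−1)−2J1−J2=3·8−2·6−5=7

M = 7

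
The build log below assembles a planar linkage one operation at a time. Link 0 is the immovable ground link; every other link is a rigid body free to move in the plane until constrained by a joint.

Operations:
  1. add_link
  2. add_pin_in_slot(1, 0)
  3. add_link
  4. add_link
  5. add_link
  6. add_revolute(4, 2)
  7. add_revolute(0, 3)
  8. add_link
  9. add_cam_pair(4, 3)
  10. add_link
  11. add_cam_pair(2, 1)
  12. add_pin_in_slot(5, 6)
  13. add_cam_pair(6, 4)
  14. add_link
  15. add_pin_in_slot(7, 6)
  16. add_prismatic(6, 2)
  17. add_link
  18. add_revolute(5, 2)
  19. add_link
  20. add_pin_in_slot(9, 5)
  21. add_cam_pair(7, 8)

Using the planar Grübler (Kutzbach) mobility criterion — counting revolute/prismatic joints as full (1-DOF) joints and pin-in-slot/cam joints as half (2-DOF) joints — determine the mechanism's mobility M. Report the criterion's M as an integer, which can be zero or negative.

M = 11

link 0 = ground. State L|J1|J2 = 1|0|0
+link1  2|0|0
PS(1,0) f=2→J2  2|0|1
+link2  3|0|1
+link3  4|0|1
+link4  5|0|1
R(4,2) f=1→J1  5|1|1
R(0,3) f=1→J1  5|2|1
+link5  6|2|1
C(4,3) f=2→J2  6|2|2
+link6  7|2|2
C(2,1) f=2→J2  7|2|3
PS(5,6) f=2→J2  7|2|4
C(6,4) f=2→J2  7|2|5
+link7  8|2|5
PS(7,6) f=2→J2  8|2|6
P(6,2) f=1→J1  8|3|6
+link8  9|3|6
R(5,2) f=1→J1  9|4|6
+link9  10|4|6
PS(9,5) f=2→J2  10|4|7
C(7,8) f=2→J2  10|4|8
M = 3(10−1)−2·4−8 = 27−8−8 = 11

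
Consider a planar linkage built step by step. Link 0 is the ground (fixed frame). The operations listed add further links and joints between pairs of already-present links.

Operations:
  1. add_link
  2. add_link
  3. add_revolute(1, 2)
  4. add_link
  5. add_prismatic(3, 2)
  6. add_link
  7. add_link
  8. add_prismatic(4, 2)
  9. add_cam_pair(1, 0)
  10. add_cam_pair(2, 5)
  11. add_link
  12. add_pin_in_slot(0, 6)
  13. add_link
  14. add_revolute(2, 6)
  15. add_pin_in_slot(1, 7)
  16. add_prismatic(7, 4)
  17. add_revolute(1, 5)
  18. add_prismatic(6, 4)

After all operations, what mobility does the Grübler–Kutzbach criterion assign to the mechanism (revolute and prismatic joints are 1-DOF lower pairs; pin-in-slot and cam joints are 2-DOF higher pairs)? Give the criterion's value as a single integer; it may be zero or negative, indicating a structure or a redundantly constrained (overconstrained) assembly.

M = 3

L=1 J1=0 J2=0
add link → L=2 J1=0 J2=0
add link → L=3 J1=0 J2=0
R@1,2 dof=1 J1 → L=3 J1=1 J2=0
add link → L=4 J1=1 J2=0
P@3,2 dof=1 J1 → L=4 J1=2 J2=0
add link → L=5 J1=2 J2=0
add link → L=6 J1=2 J2=0
P@4,2 dof=1 J1 → L=6 J1=3 J2=0
C@1,0 dof=2 J2 → L=6 J1=3 J2=1
C@2,5 dof=2 J2 → L=6 J1=3 J2=2
add link → L=7 J1=3 J2=2
PS@0,6 dof=2 J2 → L=7 J1=3 J2=3
add link → L=8 J1=3 J2=3
R@2,6 dof=1 J1 → L=8 J1=4 J2=3
PS@1,7 dof=2 J2 → L=8 J1=4 J2=4
P@7,4 dof=1 J1 → L=8 J1=5 J2=4
R@1,5 dof=1 J1 → L=8 J1=6 J2=4
P@6,4 dof=1 J1 → L=8 J1=7 J2=4
M=3(L−1)−2J1−J2=3·7−2·7−4=3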